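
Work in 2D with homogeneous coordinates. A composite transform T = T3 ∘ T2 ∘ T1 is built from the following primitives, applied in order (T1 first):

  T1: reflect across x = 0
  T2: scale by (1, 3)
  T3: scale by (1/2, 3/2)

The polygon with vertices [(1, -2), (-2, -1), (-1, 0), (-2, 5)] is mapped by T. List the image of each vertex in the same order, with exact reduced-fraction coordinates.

T1 reflect across x = 0: (1, -2) → (-1, -2); (-2, -1) → (2, -1); (-1, 0) → (1, 0); (-2, 5) → (2, 5)
T2 scale by (1, 3): (-1, -2) → (-1, -6); (2, -1) → (2, -3); (1, 0) → (1, 0); (2, 5) → (2, 15)
T3 scale by (1/2, 3/2): (-1, -6) → (-1/2, -9); (2, -3) → (1, -9/2); (1, 0) → (1/2, 0); (2, 15) → (1, 45/2)

image vertices: (-1/2, -9), (1, -9/2), (1/2, 0), (1, 45/2)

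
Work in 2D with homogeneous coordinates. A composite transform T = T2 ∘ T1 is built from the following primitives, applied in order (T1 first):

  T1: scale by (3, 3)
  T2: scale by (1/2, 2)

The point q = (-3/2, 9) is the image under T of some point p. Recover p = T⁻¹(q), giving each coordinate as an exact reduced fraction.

p = (-1, 3/2)

T1 = [3 0 0; 0 3 0; 0 0 1]
T2·T1 = [3/2 0 0; 0 6 0; 0 0 1]
det M = 9; M⁻¹ = [2/3 0 0; 0 1/6 0; 0 0 1]
M⁻¹ · (-3/2, 9)ᵀ = (-1, 3/2)ᵀ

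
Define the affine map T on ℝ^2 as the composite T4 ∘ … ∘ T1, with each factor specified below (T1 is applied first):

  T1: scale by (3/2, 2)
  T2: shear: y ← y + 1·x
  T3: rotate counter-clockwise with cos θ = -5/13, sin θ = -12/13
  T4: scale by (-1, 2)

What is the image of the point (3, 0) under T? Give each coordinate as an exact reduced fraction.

T(p) = (-63/26, -153/13)

T1 scale by (3/2, 2): (3, 0) → (9/2, 0)
T2 shear: y ← y + 1·x: (9/2, 0) → (9/2, 9/2)
T3 rotate counter-clockwise with cos θ = -5/13, sin θ = -12/13: (9/2, 9/2) → (63/26, -153/26)
T4 scale by (-1, 2): (63/26, -153/26) → (-63/26, -153/13)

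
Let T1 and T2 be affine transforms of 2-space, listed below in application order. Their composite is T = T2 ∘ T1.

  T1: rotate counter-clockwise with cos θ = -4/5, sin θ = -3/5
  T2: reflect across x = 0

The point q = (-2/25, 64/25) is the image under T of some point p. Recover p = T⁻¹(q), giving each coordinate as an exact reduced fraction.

T1 = [-4/5 3/5 0; -3/5 -4/5 0; 0 0 1]
T2·T1 = [4/5 -3/5 0; -3/5 -4/5 0; 0 0 1]
det M = -1; M⁻¹ = [4/5 -3/5 0; -3/5 -4/5 0; 0 0 1]
M⁻¹ · (-2/25, 64/25)ᵀ = (-8/5, -2)ᵀ

p = (-8/5, -2)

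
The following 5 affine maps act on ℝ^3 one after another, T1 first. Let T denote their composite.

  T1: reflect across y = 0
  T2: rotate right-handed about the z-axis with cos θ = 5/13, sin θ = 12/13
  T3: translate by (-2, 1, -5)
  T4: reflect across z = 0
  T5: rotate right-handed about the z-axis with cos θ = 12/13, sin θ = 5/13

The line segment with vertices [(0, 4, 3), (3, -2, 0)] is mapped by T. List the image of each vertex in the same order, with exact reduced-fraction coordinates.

T1 reflect across y = 0: (0, 4, 3) → (0, -4, 3); (3, -2, 0) → (3, 2, 0)
T2 rotate right-handed about the z-axis with cos θ = 5/13, sin θ = 12/13: (0, -4, 3) → (48/13, -20/13, 3); (3, 2, 0) → (-9/13, 46/13, 0)
T3 translate by (-2, 1, -5): (48/13, -20/13, 3) → (22/13, -7/13, -2); (-9/13, 46/13, 0) → (-35/13, 59/13, -5)
T4 reflect across z = 0: (22/13, -7/13, -2) → (22/13, -7/13, 2); (-35/13, 59/13, -5) → (-35/13, 59/13, 5)
T5 rotate right-handed about the z-axis with cos θ = 12/13, sin θ = 5/13: (22/13, -7/13, 2) → (23/13, 2/13, 2); (-35/13, 59/13, 5) → (-55/13, 41/13, 5)

image vertices: (23/13, 2/13, 2), (-55/13, 41/13, 5)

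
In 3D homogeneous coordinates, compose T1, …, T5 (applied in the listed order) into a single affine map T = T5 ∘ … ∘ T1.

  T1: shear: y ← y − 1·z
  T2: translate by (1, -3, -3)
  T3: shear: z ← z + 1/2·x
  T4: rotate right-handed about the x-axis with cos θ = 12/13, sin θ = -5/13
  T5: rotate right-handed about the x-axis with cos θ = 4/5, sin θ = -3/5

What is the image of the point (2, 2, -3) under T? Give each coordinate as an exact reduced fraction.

T1 shear: y ← y − 1·z: (2, 2, -3) → (2, 5, -3)
T2 translate by (1, -3, -3): (2, 5, -3) → (3, 2, -6)
T3 shear: z ← z + 1/2·x: (3, 2, -6) → (3, 2, -9/2)
T4 rotate right-handed about the x-axis with cos θ = 12/13, sin θ = -5/13: (3, 2, -9/2) → (3, 3/26, -64/13)
T5 rotate right-handed about the x-axis with cos θ = 4/5, sin θ = -3/5: (3, 3/26, -64/13) → (3, -186/65, -521/130)

T(p) = (3, -186/65, -521/130)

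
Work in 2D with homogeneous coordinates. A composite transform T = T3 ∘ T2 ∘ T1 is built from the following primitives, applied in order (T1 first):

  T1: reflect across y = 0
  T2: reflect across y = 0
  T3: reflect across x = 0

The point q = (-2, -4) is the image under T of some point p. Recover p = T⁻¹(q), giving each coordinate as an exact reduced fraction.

p = (2, -4)

T1 = [1 0 0; 0 -1 0; 0 0 1]
T2·T1 = [1 0 0; 0 1 0; 0 0 1]
T3·…·T1 = [-1 0 0; 0 1 0; 0 0 1]
det M = -1; M⁻¹ = [-1 0 0; 0 1 0; 0 0 1]
M⁻¹ · (-2, -4)ᵀ = (2, -4)ᵀ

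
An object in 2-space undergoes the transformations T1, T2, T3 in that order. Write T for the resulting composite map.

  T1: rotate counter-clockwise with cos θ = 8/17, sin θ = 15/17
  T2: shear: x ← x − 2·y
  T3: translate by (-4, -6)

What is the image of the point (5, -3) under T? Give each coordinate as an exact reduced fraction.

T1 rotate counter-clockwise with cos θ = 8/17, sin θ = 15/17: (5, -3) → (5, 3)
T2 shear: x ← x − 2·y: (5, 3) → (-1, 3)
T3 translate by (-4, -6): (-1, 3) → (-5, -3)

T(p) = (-5, -3)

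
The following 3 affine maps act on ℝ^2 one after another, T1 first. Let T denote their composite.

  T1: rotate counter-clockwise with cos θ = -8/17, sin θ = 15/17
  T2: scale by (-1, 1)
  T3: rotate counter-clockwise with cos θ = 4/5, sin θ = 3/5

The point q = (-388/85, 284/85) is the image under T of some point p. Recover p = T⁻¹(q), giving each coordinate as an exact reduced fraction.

p = (4, -4)

T1 = [-8/17 -15/17 0; 15/17 -8/17 0; 0 0 1]
T2·T1 = [8/17 15/17 0; 15/17 -8/17 0; 0 0 1]
T3·…·T1 = [-13/85 84/85 0; 84/85 13/85 0; 0 0 1]
det M = -1; M⁻¹ = [-13/85 84/85 0; 84/85 13/85 0; 0 0 1]
M⁻¹ · (-388/85, 284/85)ᵀ = (4, -4)ᵀ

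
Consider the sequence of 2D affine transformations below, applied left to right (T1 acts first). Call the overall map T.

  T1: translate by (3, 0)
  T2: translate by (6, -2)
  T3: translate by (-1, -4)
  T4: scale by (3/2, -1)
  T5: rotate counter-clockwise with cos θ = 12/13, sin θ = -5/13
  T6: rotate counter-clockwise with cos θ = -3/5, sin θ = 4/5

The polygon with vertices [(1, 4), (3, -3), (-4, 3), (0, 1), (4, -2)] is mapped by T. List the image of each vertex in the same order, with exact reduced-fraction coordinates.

image vertices: (-342/65, 1637/130), (-831/65, 1791/130), (-57/13, 66/13), (-39/5, 52/5), (-792/65, 1006/65)

T1 translate by (3, 0): (1, 4) → (4, 4); (3, -3) → (6, -3); (-4, 3) → (-1, 3); (0, 1) → (3, 1); (4, -2) → (7, -2)
T2 translate by (6, -2): (4, 4) → (10, 2); (6, -3) → (12, -5); (-1, 3) → (5, 1); (3, 1) → (9, -1); (7, -2) → (13, -4)
T3 translate by (-1, -4): (10, 2) → (9, -2); (12, -5) → (11, -9); (5, 1) → (4, -3); (9, -1) → (8, -5); (13, -4) → (12, -8)
T4 scale by (3/2, -1): (9, -2) → (27/2, 2); (11, -9) → (33/2, 9); (4, -3) → (6, 3); (8, -5) → (12, 5); (12, -8) → (18, 8)
T5 rotate counter-clockwise with cos θ = 12/13, sin θ = -5/13: (27/2, 2) → (172/13, -87/26); (33/2, 9) → (243/13, 51/26); (6, 3) → (87/13, 6/13); (12, 5) → (13, 0); (18, 8) → (256/13, 6/13)
T6 rotate counter-clockwise with cos θ = -3/5, sin θ = 4/5: (172/13, -87/26) → (-342/65, 1637/130); (243/13, 51/26) → (-831/65, 1791/130); (87/13, 6/13) → (-57/13, 66/13); (13, 0) → (-39/5, 52/5); (256/13, 6/13) → (-792/65, 1006/65)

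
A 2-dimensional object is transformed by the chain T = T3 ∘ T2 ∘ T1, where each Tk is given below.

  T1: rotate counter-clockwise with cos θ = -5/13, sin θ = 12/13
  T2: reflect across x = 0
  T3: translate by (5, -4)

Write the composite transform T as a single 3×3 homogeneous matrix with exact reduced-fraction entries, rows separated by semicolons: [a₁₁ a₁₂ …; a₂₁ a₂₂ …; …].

T1 = [-5/13 -12/13 0; 12/13 -5/13 0; 0 0 1]
T2·T1 = [5/13 12/13 0; 12/13 -5/13 0; 0 0 1]
T3·…·T1 = [5/13 12/13 5; 12/13 -5/13 -4; 0 0 1]

T = [5/13 12/13 5; 12/13 -5/13 -4; 0 0 1]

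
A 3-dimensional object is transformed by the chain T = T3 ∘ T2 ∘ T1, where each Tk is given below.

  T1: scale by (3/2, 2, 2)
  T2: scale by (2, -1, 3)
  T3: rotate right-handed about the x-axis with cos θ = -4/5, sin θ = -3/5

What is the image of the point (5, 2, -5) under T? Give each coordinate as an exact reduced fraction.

T1 scale by (3/2, 2, 2): (5, 2, -5) → (15/2, 4, -10)
T2 scale by (2, -1, 3): (15/2, 4, -10) → (15, -4, -30)
T3 rotate right-handed about the x-axis with cos θ = -4/5, sin θ = -3/5: (15, -4, -30) → (15, -74/5, 132/5)

T(p) = (15, -74/5, 132/5)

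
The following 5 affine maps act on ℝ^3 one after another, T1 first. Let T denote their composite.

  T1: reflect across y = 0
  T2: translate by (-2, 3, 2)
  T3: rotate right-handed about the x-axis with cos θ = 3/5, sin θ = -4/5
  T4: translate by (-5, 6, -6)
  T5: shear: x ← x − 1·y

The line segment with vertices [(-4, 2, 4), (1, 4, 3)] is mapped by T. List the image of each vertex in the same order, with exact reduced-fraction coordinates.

T1 reflect across y = 0: (-4, 2, 4) → (-4, -2, 4); (1, 4, 3) → (1, -4, 3)
T2 translate by (-2, 3, 2): (-4, -2, 4) → (-6, 1, 6); (1, -4, 3) → (-1, -1, 5)
T3 rotate right-handed about the x-axis with cos θ = 3/5, sin θ = -4/5: (-6, 1, 6) → (-6, 27/5, 14/5); (-1, -1, 5) → (-1, 17/5, 19/5)
T4 translate by (-5, 6, -6): (-6, 27/5, 14/5) → (-11, 57/5, -16/5); (-1, 17/5, 19/5) → (-6, 47/5, -11/5)
T5 shear: x ← x − 1·y: (-11, 57/5, -16/5) → (-112/5, 57/5, -16/5); (-6, 47/5, -11/5) → (-77/5, 47/5, -11/5)

image vertices: (-112/5, 57/5, -16/5), (-77/5, 47/5, -11/5)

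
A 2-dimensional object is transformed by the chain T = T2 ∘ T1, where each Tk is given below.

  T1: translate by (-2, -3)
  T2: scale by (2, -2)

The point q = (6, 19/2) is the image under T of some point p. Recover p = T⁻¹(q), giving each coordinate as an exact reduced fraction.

T1 = [1 0 -2; 0 1 -3; 0 0 1]
T2·T1 = [2 0 -4; 0 -2 6; 0 0 1]
det M = -4; M⁻¹ = [1/2 0 2; 0 -1/2 3; 0 0 1]
M⁻¹ · (6, 19/2)ᵀ = (5, -7/4)ᵀ

p = (5, -7/4)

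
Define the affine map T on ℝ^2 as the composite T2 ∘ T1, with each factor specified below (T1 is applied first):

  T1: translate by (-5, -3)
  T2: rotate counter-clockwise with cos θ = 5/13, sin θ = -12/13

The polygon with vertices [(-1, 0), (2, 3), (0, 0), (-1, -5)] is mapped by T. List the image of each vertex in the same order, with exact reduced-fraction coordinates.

image vertices: (-66/13, 57/13), (-15/13, 36/13), (-61/13, 45/13), (-126/13, 32/13)

T1 translate by (-5, -3): (-1, 0) → (-6, -3); (2, 3) → (-3, 0); (0, 0) → (-5, -3); (-1, -5) → (-6, -8)
T2 rotate counter-clockwise with cos θ = 5/13, sin θ = -12/13: (-6, -3) → (-66/13, 57/13); (-3, 0) → (-15/13, 36/13); (-5, -3) → (-61/13, 45/13); (-6, -8) → (-126/13, 32/13)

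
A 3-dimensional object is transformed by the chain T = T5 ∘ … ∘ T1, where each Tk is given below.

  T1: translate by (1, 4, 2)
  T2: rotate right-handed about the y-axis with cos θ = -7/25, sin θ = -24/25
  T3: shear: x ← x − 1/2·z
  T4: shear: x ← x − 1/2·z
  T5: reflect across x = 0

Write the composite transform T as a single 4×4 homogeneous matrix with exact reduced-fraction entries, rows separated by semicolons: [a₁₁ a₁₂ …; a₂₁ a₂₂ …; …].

T1 = [1 0 0 1; 0 1 0 4; 0 0 1 2; 0 0 0 1]
T2·T1 = [-7/25 0 -24/25 -11/5; 0 1 0 4; 24/25 0 -7/25 2/5; 0 0 0 1]
T3·…·T1 = [-19/25 0 -41/50 -12/5; 0 1 0 4; 24/25 0 -7/25 2/5; 0 0 0 1]
T4·…·T1 = [-31/25 0 -17/25 -13/5; 0 1 0 4; 24/25 0 -7/25 2/5; 0 0 0 1]
T5·…·T1 = [31/25 0 17/25 13/5; 0 1 0 4; 24/25 0 -7/25 2/5; 0 0 0 1]

T = [31/25 0 17/25 13/5; 0 1 0 4; 24/25 0 -7/25 2/5; 0 0 0 1]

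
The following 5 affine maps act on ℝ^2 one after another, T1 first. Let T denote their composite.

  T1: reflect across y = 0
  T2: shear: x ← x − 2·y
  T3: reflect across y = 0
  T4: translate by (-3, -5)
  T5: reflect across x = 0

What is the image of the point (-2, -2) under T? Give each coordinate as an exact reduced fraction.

T1 reflect across y = 0: (-2, -2) → (-2, 2)
T2 shear: x ← x − 2·y: (-2, 2) → (-6, 2)
T3 reflect across y = 0: (-6, 2) → (-6, -2)
T4 translate by (-3, -5): (-6, -2) → (-9, -7)
T5 reflect across x = 0: (-9, -7) → (9, -7)

T(p) = (9, -7)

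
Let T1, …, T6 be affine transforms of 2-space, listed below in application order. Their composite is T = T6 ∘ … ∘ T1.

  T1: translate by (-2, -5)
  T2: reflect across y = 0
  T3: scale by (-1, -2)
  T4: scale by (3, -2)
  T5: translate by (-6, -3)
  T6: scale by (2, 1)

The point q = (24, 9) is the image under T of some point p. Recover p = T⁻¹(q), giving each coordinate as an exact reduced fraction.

T1 = [1 0 -2; 0 1 -5; 0 0 1]
T2·T1 = [1 0 -2; 0 -1 5; 0 0 1]
T3·…·T1 = [-1 0 2; 0 2 -10; 0 0 1]
T4·…·T1 = [-3 0 6; 0 -4 20; 0 0 1]
T5·…·T1 = [-3 0 0; 0 -4 17; 0 0 1]
T6·…·T1 = [-6 0 0; 0 -4 17; 0 0 1]
det M = 24; M⁻¹ = [-1/6 0 0; 0 -1/4 17/4; 0 0 1]
M⁻¹ · (24, 9)ᵀ = (-4, 2)ᵀ

p = (-4, 2)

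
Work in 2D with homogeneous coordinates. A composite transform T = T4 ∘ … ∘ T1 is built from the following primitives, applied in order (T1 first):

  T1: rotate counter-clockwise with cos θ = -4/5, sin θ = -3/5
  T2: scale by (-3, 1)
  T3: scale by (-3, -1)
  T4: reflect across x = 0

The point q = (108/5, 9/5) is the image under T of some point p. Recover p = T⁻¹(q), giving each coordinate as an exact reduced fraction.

p = (3, 0)

T1 = [-4/5 3/5 0; -3/5 -4/5 0; 0 0 1]
T2·T1 = [12/5 -9/5 0; -3/5 -4/5 0; 0 0 1]
T3·…·T1 = [-36/5 27/5 0; 3/5 4/5 0; 0 0 1]
T4·…·T1 = [36/5 -27/5 0; 3/5 4/5 0; 0 0 1]
det M = 9; M⁻¹ = [4/45 3/5 0; -1/15 4/5 0; 0 0 1]
M⁻¹ · (108/5, 9/5)ᵀ = (3, 0)ᵀ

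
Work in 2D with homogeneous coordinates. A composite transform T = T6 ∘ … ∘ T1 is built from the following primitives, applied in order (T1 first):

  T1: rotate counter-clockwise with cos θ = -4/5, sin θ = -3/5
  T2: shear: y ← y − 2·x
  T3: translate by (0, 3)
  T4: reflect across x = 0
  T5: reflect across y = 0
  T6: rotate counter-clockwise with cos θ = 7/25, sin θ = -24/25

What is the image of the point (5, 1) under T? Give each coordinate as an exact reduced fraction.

T(p) = (-601/125, -618/125)

T1 rotate counter-clockwise with cos θ = -4/5, sin θ = -3/5: (5, 1) → (-17/5, -19/5)
T2 shear: y ← y − 2·x: (-17/5, -19/5) → (-17/5, 3)
T3 translate by (0, 3): (-17/5, 3) → (-17/5, 6)
T4 reflect across x = 0: (-17/5, 6) → (17/5, 6)
T5 reflect across y = 0: (17/5, 6) → (17/5, -6)
T6 rotate counter-clockwise with cos θ = 7/25, sin θ = -24/25: (17/5, -6) → (-601/125, -618/125)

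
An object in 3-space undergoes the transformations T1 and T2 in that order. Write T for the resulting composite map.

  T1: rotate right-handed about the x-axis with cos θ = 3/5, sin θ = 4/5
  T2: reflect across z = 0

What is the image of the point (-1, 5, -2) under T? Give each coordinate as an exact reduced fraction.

T1 rotate right-handed about the x-axis with cos θ = 3/5, sin θ = 4/5: (-1, 5, -2) → (-1, 23/5, 14/5)
T2 reflect across z = 0: (-1, 23/5, 14/5) → (-1, 23/5, -14/5)

T(p) = (-1, 23/5, -14/5)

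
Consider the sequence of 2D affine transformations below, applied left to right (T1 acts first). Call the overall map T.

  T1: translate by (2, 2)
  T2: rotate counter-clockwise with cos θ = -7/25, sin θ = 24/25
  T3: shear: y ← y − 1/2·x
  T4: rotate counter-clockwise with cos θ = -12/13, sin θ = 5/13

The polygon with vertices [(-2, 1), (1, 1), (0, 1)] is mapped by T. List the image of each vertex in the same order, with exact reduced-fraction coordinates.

image vertices: (789/325, -108/65), (1257/650, -327/65), (682/325, -254/65)

T1 translate by (2, 2): (-2, 1) → (0, 3); (1, 1) → (3, 3); (0, 1) → (2, 3)
T2 rotate counter-clockwise with cos θ = -7/25, sin θ = 24/25: (0, 3) → (-72/25, -21/25); (3, 3) → (-93/25, 51/25); (2, 3) → (-86/25, 27/25)
T3 shear: y ← y − 1/2·x: (-72/25, -21/25) → (-72/25, 3/5); (-93/25, 51/25) → (-93/25, 39/10); (-86/25, 27/25) → (-86/25, 14/5)
T4 rotate counter-clockwise with cos θ = -12/13, sin θ = 5/13: (-72/25, 3/5) → (789/325, -108/65); (-93/25, 39/10) → (1257/650, -327/65); (-86/25, 14/5) → (682/325, -254/65)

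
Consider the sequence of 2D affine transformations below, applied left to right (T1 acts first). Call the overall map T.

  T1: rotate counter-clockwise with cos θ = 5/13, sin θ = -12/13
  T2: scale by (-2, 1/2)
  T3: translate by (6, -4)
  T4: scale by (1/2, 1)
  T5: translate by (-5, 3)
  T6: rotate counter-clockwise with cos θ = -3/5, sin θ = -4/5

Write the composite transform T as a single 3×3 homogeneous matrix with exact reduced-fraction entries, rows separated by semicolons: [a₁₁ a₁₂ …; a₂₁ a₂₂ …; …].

T = [-9/65 46/65 2/5; 38/65 81/130 11/5; 0 0 1]

T1 = [5/13 12/13 0; -12/13 5/13 0; 0 0 1]
T2·T1 = [-10/13 -24/13 0; -6/13 5/26 0; 0 0 1]
T3·…·T1 = [-10/13 -24/13 6; -6/13 5/26 -4; 0 0 1]
T4·…·T1 = [-5/13 -12/13 3; -6/13 5/26 -4; 0 0 1]
T5·…·T1 = [-5/13 -12/13 -2; -6/13 5/26 -1; 0 0 1]
T6·…·T1 = [-9/65 46/65 2/5; 38/65 81/130 11/5; 0 0 1]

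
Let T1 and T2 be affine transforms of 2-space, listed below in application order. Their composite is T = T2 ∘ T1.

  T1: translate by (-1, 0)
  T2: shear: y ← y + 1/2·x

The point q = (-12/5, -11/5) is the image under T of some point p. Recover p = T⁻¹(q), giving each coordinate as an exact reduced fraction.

p = (-7/5, -1)

T1 = [1 0 -1; 0 1 0; 0 0 1]
T2·T1 = [1 0 -1; 1/2 1 -1/2; 0 0 1]
det M = 1; M⁻¹ = [1 0 1; -1/2 1 0; 0 0 1]
M⁻¹ · (-12/5, -11/5)ᵀ = (-7/5, -1)ᵀ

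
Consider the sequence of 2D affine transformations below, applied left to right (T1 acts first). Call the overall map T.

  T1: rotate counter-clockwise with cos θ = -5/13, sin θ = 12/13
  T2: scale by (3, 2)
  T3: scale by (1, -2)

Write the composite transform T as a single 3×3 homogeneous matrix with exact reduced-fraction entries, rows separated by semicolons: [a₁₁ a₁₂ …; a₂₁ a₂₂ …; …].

T1 = [-5/13 -12/13 0; 12/13 -5/13 0; 0 0 1]
T2·T1 = [-15/13 -36/13 0; 24/13 -10/13 0; 0 0 1]
T3·…·T1 = [-15/13 -36/13 0; -48/13 20/13 0; 0 0 1]

T = [-15/13 -36/13 0; -48/13 20/13 0; 0 0 1]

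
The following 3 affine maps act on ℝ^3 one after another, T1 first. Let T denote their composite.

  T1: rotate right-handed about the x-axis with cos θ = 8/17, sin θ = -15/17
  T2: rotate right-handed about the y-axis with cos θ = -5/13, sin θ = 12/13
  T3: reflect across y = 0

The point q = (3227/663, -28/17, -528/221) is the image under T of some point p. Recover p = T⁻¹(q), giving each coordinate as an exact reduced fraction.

p = (1/3, -4, 4)

T1 = [1 0 0 0; 0 8/17 15/17 0; 0 -15/17 8/17 0; 0 0 0 1]
T2·T1 = [-5/13 -180/221 96/221 0; 0 8/17 15/17 0; -12/13 75/221 -40/221 0; 0 0 0 1]
T3·…·T1 = [-5/13 -180/221 96/221 0; 0 -8/17 -15/17 0; -12/13 75/221 -40/221 0; 0 0 0 1]
det M = -1; M⁻¹ = [-5/13 0 -12/13 0; -180/221 -8/17 75/221 0; 96/221 -15/17 -40/221 0; 0 0 0 1]
M⁻¹ · (3227/663, -28/17, -528/221)ᵀ = (1/3, -4, 4)ᵀ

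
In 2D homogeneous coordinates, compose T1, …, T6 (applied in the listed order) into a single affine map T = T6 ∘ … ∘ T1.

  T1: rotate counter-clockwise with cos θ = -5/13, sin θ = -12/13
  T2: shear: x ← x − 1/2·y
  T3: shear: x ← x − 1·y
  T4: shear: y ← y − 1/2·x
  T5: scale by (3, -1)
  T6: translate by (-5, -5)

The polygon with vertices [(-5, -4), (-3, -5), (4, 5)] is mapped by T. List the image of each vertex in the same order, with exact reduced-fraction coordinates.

image vertices: (-38, -433/26), (-73/2, -777/52), (59/2, 331/52)

T1 rotate counter-clockwise with cos θ = -5/13, sin θ = -12/13: (-5, -4) → (-23/13, 80/13); (-3, -5) → (-45/13, 61/13); (4, 5) → (40/13, -73/13)
T2 shear: x ← x − 1/2·y: (-23/13, 80/13) → (-63/13, 80/13); (-45/13, 61/13) → (-151/26, 61/13); (40/13, -73/13) → (153/26, -73/13)
T3 shear: x ← x − 1·y: (-63/13, 80/13) → (-11, 80/13); (-151/26, 61/13) → (-21/2, 61/13); (153/26, -73/13) → (23/2, -73/13)
T4 shear: y ← y − 1/2·x: (-11, 80/13) → (-11, 303/26); (-21/2, 61/13) → (-21/2, 517/52); (23/2, -73/13) → (23/2, -591/52)
T5 scale by (3, -1): (-11, 303/26) → (-33, -303/26); (-21/2, 517/52) → (-63/2, -517/52); (23/2, -591/52) → (69/2, 591/52)
T6 translate by (-5, -5): (-33, -303/26) → (-38, -433/26); (-63/2, -517/52) → (-73/2, -777/52); (69/2, 591/52) → (59/2, 331/52)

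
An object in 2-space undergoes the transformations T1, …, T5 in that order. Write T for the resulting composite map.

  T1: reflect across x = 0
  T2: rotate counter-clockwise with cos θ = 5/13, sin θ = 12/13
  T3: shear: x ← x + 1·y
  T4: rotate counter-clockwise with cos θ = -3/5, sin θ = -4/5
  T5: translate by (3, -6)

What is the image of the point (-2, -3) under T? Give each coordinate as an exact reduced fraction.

T(p) = (66/65, -49/5)

T1 reflect across x = 0: (-2, -3) → (2, -3)
T2 rotate counter-clockwise with cos θ = 5/13, sin θ = 12/13: (2, -3) → (46/13, 9/13)
T3 shear: x ← x + 1·y: (46/13, 9/13) → (55/13, 9/13)
T4 rotate counter-clockwise with cos θ = -3/5, sin θ = -4/5: (55/13, 9/13) → (-129/65, -19/5)
T5 translate by (3, -6): (-129/65, -19/5) → (66/65, -49/5)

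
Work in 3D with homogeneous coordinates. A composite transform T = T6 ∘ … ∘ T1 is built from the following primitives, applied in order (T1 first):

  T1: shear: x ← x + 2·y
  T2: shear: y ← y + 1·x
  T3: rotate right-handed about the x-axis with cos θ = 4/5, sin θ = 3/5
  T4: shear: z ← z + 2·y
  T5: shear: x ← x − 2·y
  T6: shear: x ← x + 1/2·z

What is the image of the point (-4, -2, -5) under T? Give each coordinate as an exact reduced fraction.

T1 shear: x ← x + 2·y: (-4, -2, -5) → (-8, -2, -5)
T2 shear: y ← y + 1·x: (-8, -2, -5) → (-8, -10, -5)
T3 rotate right-handed about the x-axis with cos θ = 4/5, sin θ = 3/5: (-8, -10, -5) → (-8, -5, -10)
T4 shear: z ← z + 2·y: (-8, -5, -10) → (-8, -5, -20)
T5 shear: x ← x − 2·y: (-8, -5, -20) → (2, -5, -20)
T6 shear: x ← x + 1/2·z: (2, -5, -20) → (-8, -5, -20)

T(p) = (-8, -5, -20)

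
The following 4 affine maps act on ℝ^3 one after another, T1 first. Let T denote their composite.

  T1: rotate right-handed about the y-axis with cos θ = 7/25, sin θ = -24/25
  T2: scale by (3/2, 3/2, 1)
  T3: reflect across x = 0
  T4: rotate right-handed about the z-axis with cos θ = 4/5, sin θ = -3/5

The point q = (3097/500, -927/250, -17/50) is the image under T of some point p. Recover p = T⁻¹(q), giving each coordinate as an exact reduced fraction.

p = (-5/3, 1/2, 9/2)

T1 = [7/25 0 -24/25 0; 0 1 0 0; 24/25 0 7/25 0; 0 0 0 1]
T2·T1 = [21/50 0 -36/25 0; 0 3/2 0 0; 24/25 0 7/25 0; 0 0 0 1]
T3·…·T1 = [-21/50 0 36/25 0; 0 3/2 0 0; 24/25 0 7/25 0; 0 0 0 1]
T4·…·T1 = [-42/125 9/10 144/125 0; 63/250 6/5 -108/125 0; 24/25 0 7/25 0; 0 0 0 1]
det M = -9/4; M⁻¹ = [-56/375 14/125 24/25 0; 2/5 8/15 0 0; 64/125 -48/125 7/25 0; 0 0 0 1]
M⁻¹ · (3097/500, -927/250, -17/50)ᵀ = (-5/3, 1/2, 9/2)ᵀ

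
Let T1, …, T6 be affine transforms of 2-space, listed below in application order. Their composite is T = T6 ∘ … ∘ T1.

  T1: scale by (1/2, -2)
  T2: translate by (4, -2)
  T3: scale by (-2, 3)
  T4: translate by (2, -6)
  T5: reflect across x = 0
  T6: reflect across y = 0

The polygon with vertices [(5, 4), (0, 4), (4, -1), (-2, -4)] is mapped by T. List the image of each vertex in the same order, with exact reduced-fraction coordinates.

T1 scale by (1/2, -2): (5, 4) → (5/2, -8); (0, 4) → (0, -8); (4, -1) → (2, 2); (-2, -4) → (-1, 8)
T2 translate by (4, -2): (5/2, -8) → (13/2, -10); (0, -8) → (4, -10); (2, 2) → (6, 0); (-1, 8) → (3, 6)
T3 scale by (-2, 3): (13/2, -10) → (-13, -30); (4, -10) → (-8, -30); (6, 0) → (-12, 0); (3, 6) → (-6, 18)
T4 translate by (2, -6): (-13, -30) → (-11, -36); (-8, -30) → (-6, -36); (-12, 0) → (-10, -6); (-6, 18) → (-4, 12)
T5 reflect across x = 0: (-11, -36) → (11, -36); (-6, -36) → (6, -36); (-10, -6) → (10, -6); (-4, 12) → (4, 12)
T6 reflect across y = 0: (11, -36) → (11, 36); (6, -36) → (6, 36); (10, -6) → (10, 6); (4, 12) → (4, -12)

image vertices: (11, 36), (6, 36), (10, 6), (4, -12)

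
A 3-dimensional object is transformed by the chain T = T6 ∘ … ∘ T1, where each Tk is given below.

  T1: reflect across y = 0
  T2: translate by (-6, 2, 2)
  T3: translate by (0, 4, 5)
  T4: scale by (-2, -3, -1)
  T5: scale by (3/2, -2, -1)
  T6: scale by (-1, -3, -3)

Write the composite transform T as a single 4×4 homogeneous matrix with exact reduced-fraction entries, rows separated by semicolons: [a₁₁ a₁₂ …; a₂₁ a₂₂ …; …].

T = [3 0 0 -18; 0 18 0 -108; 0 0 -3 -21; 0 0 0 1]

T1 = [1 0 0 0; 0 -1 0 0; 0 0 1 0; 0 0 0 1]
T2·T1 = [1 0 0 -6; 0 -1 0 2; 0 0 1 2; 0 0 0 1]
T3·…·T1 = [1 0 0 -6; 0 -1 0 6; 0 0 1 7; 0 0 0 1]
T4·…·T1 = [-2 0 0 12; 0 3 0 -18; 0 0 -1 -7; 0 0 0 1]
T5·…·T1 = [-3 0 0 18; 0 -6 0 36; 0 0 1 7; 0 0 0 1]
T6·…·T1 = [3 0 0 -18; 0 18 0 -108; 0 0 -3 -21; 0 0 0 1]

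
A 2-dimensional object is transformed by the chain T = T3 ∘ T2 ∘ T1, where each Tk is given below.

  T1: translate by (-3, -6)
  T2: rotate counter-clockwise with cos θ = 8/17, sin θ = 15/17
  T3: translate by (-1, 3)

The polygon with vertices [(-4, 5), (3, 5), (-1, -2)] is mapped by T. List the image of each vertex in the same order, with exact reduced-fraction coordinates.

T1 translate by (-3, -6): (-4, 5) → (-7, -1); (3, 5) → (0, -1); (-1, -2) → (-4, -8)
T2 rotate counter-clockwise with cos θ = 8/17, sin θ = 15/17: (-7, -1) → (-41/17, -113/17); (0, -1) → (15/17, -8/17); (-4, -8) → (88/17, -124/17)
T3 translate by (-1, 3): (-41/17, -113/17) → (-58/17, -62/17); (15/17, -8/17) → (-2/17, 43/17); (88/17, -124/17) → (71/17, -73/17)

image vertices: (-58/17, -62/17), (-2/17, 43/17), (71/17, -73/17)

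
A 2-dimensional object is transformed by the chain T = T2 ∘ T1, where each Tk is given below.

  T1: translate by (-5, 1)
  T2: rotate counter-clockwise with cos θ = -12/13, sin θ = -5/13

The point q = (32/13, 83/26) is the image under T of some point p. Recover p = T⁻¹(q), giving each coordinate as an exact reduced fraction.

T1 = [1 0 -5; 0 1 1; 0 0 1]
T2·T1 = [-12/13 5/13 5; -5/13 -12/13 1; 0 0 1]
det M = 1; M⁻¹ = [-12/13 -5/13 5; 5/13 -12/13 -1; 0 0 1]
M⁻¹ · (32/13, 83/26)ᵀ = (3/2, -3)ᵀ

p = (3/2, -3)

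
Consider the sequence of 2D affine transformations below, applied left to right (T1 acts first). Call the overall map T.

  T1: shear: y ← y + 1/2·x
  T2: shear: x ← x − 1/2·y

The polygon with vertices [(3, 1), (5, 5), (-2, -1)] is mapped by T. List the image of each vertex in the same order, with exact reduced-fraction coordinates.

T1 shear: y ← y + 1/2·x: (3, 1) → (3, 5/2); (5, 5) → (5, 15/2); (-2, -1) → (-2, -2)
T2 shear: x ← x − 1/2·y: (3, 5/2) → (7/4, 5/2); (5, 15/2) → (5/4, 15/2); (-2, -2) → (-1, -2)

image vertices: (7/4, 5/2), (5/4, 15/2), (-1, -2)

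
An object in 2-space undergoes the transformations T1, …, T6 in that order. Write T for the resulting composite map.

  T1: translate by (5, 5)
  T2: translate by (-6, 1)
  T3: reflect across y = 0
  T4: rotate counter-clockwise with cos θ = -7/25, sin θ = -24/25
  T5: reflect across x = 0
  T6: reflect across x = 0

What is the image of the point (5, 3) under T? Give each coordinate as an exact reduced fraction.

T1 translate by (5, 5): (5, 3) → (10, 8)
T2 translate by (-6, 1): (10, 8) → (4, 9)
T3 reflect across y = 0: (4, 9) → (4, -9)
T4 rotate counter-clockwise with cos θ = -7/25, sin θ = -24/25: (4, -9) → (-244/25, -33/25)
T5 reflect across x = 0: (-244/25, -33/25) → (244/25, -33/25)
T6 reflect across x = 0: (244/25, -33/25) → (-244/25, -33/25)

T(p) = (-244/25, -33/25)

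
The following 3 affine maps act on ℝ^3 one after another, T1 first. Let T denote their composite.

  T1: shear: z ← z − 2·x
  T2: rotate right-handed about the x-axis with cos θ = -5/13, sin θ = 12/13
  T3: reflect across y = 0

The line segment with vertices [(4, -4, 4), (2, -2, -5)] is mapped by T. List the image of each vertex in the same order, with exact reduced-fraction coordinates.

image vertices: (4, -68/13, -28/13), (2, -118/13, 21/13)

T1 shear: z ← z − 2·x: (4, -4, 4) → (4, -4, -4); (2, -2, -5) → (2, -2, -9)
T2 rotate right-handed about the x-axis with cos θ = -5/13, sin θ = 12/13: (4, -4, -4) → (4, 68/13, -28/13); (2, -2, -9) → (2, 118/13, 21/13)
T3 reflect across y = 0: (4, 68/13, -28/13) → (4, -68/13, -28/13); (2, 118/13, 21/13) → (2, -118/13, 21/13)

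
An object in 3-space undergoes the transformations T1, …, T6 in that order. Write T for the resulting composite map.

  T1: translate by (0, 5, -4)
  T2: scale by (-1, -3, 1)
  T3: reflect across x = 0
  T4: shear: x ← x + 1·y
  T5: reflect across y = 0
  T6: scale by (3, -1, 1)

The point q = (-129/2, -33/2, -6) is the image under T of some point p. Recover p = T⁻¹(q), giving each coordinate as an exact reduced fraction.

T1 = [1 0 0 0; 0 1 0 5; 0 0 1 -4; 0 0 0 1]
T2·T1 = [-1 0 0 0; 0 -3 0 -15; 0 0 1 -4; 0 0 0 1]
T3·…·T1 = [1 0 0 0; 0 -3 0 -15; 0 0 1 -4; 0 0 0 1]
T4·…·T1 = [1 -3 0 -15; 0 -3 0 -15; 0 0 1 -4; 0 0 0 1]
T5·…·T1 = [1 -3 0 -15; 0 3 0 15; 0 0 1 -4; 0 0 0 1]
T6·…·T1 = [3 -9 0 -45; 0 -3 0 -15; 0 0 1 -4; 0 0 0 1]
det M = -9; M⁻¹ = [1/3 -1 0 0; 0 -1/3 0 -5; 0 0 1 4; 0 0 0 1]
M⁻¹ · (-129/2, -33/2, -6)ᵀ = (-5, 1/2, -2)ᵀ

p = (-5, 1/2, -2)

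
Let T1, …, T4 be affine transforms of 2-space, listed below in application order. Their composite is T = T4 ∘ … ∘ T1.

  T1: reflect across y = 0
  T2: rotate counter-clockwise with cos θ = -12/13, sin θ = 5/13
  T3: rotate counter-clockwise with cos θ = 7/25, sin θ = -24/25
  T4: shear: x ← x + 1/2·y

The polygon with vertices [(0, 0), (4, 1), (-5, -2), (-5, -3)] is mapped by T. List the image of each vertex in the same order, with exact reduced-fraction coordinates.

image vertices: (0, 0), (219/65, 1256/325), (-639/130, -1543/325), (-761/130, -1507/325)

T1 reflect across y = 0: (0, 0) → (0, 0); (4, 1) → (4, -1); (-5, -2) → (-5, 2); (-5, -3) → (-5, 3)
T2 rotate counter-clockwise with cos θ = -12/13, sin θ = 5/13: (0, 0) → (0, 0); (4, -1) → (-43/13, 32/13); (-5, 2) → (50/13, -49/13); (-5, 3) → (45/13, -61/13)
T3 rotate counter-clockwise with cos θ = 7/25, sin θ = -24/25: (0, 0) → (0, 0); (-43/13, 32/13) → (467/325, 1256/325); (50/13, -49/13) → (-826/325, -1543/325); (45/13, -61/13) → (-1149/325, -1507/325)
T4 shear: x ← x + 1/2·y: (0, 0) → (0, 0); (467/325, 1256/325) → (219/65, 1256/325); (-826/325, -1543/325) → (-639/130, -1543/325); (-1149/325, -1507/325) → (-761/130, -1507/325)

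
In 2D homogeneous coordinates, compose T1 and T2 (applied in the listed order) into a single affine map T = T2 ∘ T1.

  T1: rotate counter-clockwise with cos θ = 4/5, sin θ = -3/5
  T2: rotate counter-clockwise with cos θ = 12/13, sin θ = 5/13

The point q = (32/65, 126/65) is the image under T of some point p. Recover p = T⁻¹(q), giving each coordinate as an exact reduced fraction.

T1 = [4/5 3/5 0; -3/5 4/5 0; 0 0 1]
T2·T1 = [63/65 16/65 0; -16/65 63/65 0; 0 0 1]
det M = 1; M⁻¹ = [63/65 -16/65 0; 16/65 63/65 0; 0 0 1]
M⁻¹ · (32/65, 126/65)ᵀ = (0, 2)ᵀ

p = (0, 2)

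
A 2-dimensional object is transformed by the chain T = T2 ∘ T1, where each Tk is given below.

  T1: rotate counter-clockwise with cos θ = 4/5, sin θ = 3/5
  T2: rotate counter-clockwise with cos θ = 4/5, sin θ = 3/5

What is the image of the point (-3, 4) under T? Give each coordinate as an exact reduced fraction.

T(p) = (-117/25, -44/25)

T1 rotate counter-clockwise with cos θ = 4/5, sin θ = 3/5: (-3, 4) → (-24/5, 7/5)
T2 rotate counter-clockwise with cos θ = 4/5, sin θ = 3/5: (-24/5, 7/5) → (-117/25, -44/25)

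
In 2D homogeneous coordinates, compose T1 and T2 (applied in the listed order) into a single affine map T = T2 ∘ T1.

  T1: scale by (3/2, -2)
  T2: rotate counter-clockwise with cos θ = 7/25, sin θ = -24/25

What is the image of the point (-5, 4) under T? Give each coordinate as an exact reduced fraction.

T1 scale by (3/2, -2): (-5, 4) → (-15/2, -8)
T2 rotate counter-clockwise with cos θ = 7/25, sin θ = -24/25: (-15/2, -8) → (-489/50, 124/25)

T(p) = (-489/50, 124/25)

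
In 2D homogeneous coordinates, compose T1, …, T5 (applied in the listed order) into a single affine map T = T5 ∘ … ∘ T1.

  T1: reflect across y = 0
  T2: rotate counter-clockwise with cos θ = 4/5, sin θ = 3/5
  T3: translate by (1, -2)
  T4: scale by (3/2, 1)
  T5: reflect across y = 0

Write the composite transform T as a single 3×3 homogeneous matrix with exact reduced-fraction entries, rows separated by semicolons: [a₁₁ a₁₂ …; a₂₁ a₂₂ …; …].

T = [6/5 9/10 3/2; -3/5 4/5 2; 0 0 1]

T1 = [1 0 0; 0 -1 0; 0 0 1]
T2·T1 = [4/5 3/5 0; 3/5 -4/5 0; 0 0 1]
T3·…·T1 = [4/5 3/5 1; 3/5 -4/5 -2; 0 0 1]
T4·…·T1 = [6/5 9/10 3/2; 3/5 -4/5 -2; 0 0 1]
T5·…·T1 = [6/5 9/10 3/2; -3/5 4/5 2; 0 0 1]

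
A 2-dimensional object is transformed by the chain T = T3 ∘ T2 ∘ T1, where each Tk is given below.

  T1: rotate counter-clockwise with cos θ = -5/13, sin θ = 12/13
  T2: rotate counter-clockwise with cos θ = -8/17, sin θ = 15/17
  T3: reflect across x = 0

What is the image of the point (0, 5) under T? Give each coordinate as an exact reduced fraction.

T1 rotate counter-clockwise with cos θ = -5/13, sin θ = 12/13: (0, 5) → (-60/13, -25/13)
T2 rotate counter-clockwise with cos θ = -8/17, sin θ = 15/17: (-60/13, -25/13) → (855/221, -700/221)
T3 reflect across x = 0: (855/221, -700/221) → (-855/221, -700/221)

T(p) = (-855/221, -700/221)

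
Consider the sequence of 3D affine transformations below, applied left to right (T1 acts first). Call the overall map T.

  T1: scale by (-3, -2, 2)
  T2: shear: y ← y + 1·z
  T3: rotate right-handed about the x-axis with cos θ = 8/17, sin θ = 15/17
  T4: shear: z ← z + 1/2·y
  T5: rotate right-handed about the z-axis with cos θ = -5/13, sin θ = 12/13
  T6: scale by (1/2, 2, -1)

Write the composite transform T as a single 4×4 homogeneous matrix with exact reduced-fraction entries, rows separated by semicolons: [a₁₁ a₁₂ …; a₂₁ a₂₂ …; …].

T = [15/26 96/221 84/221 0; -72/13 160/221 140/221 0; 0 38/17 -39/17 0; 0 0 0 1]

T1 = [-3 0 0 0; 0 -2 0 0; 0 0 2 0; 0 0 0 1]
T2·T1 = [-3 0 0 0; 0 -2 2 0; 0 0 2 0; 0 0 0 1]
T3·…·T1 = [-3 0 0 0; 0 -16/17 -14/17 0; 0 -30/17 46/17 0; 0 0 0 1]
T4·…·T1 = [-3 0 0 0; 0 -16/17 -14/17 0; 0 -38/17 39/17 0; 0 0 0 1]
T5·…·T1 = [15/13 192/221 168/221 0; -36/13 80/221 70/221 0; 0 -38/17 39/17 0; 0 0 0 1]
T6·…·T1 = [15/26 96/221 84/221 0; -72/13 160/221 140/221 0; 0 38/17 -39/17 0; 0 0 0 1]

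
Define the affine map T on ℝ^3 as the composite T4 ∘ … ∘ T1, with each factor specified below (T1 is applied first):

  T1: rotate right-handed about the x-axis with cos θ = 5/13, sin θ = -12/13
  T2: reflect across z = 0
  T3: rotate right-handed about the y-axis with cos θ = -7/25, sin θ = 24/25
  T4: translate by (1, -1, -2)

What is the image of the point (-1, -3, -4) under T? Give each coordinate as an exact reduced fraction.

T(p) = (32/325, -76/13, -226/325)

T1 rotate right-handed about the x-axis with cos θ = 5/13, sin θ = -12/13: (-1, -3, -4) → (-1, -63/13, 16/13)
T2 reflect across z = 0: (-1, -63/13, 16/13) → (-1, -63/13, -16/13)
T3 rotate right-handed about the y-axis with cos θ = -7/25, sin θ = 24/25: (-1, -63/13, -16/13) → (-293/325, -63/13, 424/325)
T4 translate by (1, -1, -2): (-293/325, -63/13, 424/325) → (32/325, -76/13, -226/325)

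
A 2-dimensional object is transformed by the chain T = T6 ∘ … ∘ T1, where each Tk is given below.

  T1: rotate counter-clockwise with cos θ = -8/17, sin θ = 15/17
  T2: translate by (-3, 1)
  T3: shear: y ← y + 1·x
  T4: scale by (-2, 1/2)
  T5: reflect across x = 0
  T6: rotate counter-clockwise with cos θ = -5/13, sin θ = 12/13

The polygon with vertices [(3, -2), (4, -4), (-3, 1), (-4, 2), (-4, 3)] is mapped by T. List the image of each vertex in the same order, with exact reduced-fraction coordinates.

T1 rotate counter-clockwise with cos θ = -8/17, sin θ = 15/17: (3, -2) → (6/17, 61/17); (4, -4) → (28/17, 92/17); (-3, 1) → (9/17, -53/17); (-4, 2) → (2/17, -76/17); (-4, 3) → (-13/17, -84/17)
T2 translate by (-3, 1): (6/17, 61/17) → (-45/17, 78/17); (28/17, 92/17) → (-23/17, 109/17); (9/17, -53/17) → (-42/17, -36/17); (2/17, -76/17) → (-49/17, -59/17); (-13/17, -84/17) → (-64/17, -67/17)
T3 shear: y ← y + 1·x: (-45/17, 78/17) → (-45/17, 33/17); (-23/17, 109/17) → (-23/17, 86/17); (-42/17, -36/17) → (-42/17, -78/17); (-49/17, -59/17) → (-49/17, -108/17); (-64/17, -67/17) → (-64/17, -131/17)
T4 scale by (-2, 1/2): (-45/17, 33/17) → (90/17, 33/34); (-23/17, 86/17) → (46/17, 43/17); (-42/17, -78/17) → (84/17, -39/17); (-49/17, -108/17) → (98/17, -54/17); (-64/17, -131/17) → (128/17, -131/34)
T5 reflect across x = 0: (90/17, 33/34) → (-90/17, 33/34); (46/17, 43/17) → (-46/17, 43/17); (84/17, -39/17) → (-84/17, -39/17); (98/17, -54/17) → (-98/17, -54/17); (128/17, -131/34) → (-128/17, -131/34)
T6 rotate counter-clockwise with cos θ = -5/13, sin θ = 12/13: (-90/17, 33/34) → (252/221, -2325/442); (-46/17, 43/17) → (-22/17, -59/17); (-84/17, -39/17) → (888/221, -813/221); (-98/17, -54/17) → (1138/221, -906/221); (-128/17, -131/34) → (1426/221, -2417/442)

image vertices: (252/221, -2325/442), (-22/17, -59/17), (888/221, -813/221), (1138/221, -906/221), (1426/221, -2417/442)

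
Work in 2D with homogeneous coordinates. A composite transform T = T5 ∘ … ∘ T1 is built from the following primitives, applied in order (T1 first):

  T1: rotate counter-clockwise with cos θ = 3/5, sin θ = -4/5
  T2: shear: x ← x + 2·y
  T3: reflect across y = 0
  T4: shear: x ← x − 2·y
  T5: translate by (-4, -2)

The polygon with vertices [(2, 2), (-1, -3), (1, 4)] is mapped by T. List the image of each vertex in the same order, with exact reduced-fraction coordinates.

image vertices: (-14/5, -8/5), (-11, -1), (31/5, -18/5)

T1 rotate counter-clockwise with cos θ = 3/5, sin θ = -4/5: (2, 2) → (14/5, -2/5); (-1, -3) → (-3, -1); (1, 4) → (19/5, 8/5)
T2 shear: x ← x + 2·y: (14/5, -2/5) → (2, -2/5); (-3, -1) → (-5, -1); (19/5, 8/5) → (7, 8/5)
T3 reflect across y = 0: (2, -2/5) → (2, 2/5); (-5, -1) → (-5, 1); (7, 8/5) → (7, -8/5)
T4 shear: x ← x − 2·y: (2, 2/5) → (6/5, 2/5); (-5, 1) → (-7, 1); (7, -8/5) → (51/5, -8/5)
T5 translate by (-4, -2): (6/5, 2/5) → (-14/5, -8/5); (-7, 1) → (-11, -1); (51/5, -8/5) → (31/5, -18/5)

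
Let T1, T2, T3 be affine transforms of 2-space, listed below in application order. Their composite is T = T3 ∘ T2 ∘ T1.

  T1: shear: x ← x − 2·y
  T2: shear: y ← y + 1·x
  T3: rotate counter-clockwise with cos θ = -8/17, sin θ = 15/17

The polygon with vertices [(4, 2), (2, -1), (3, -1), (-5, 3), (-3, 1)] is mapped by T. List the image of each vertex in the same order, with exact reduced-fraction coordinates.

T1 shear: x ← x − 2·y: (4, 2) → (0, 2); (2, -1) → (4, -1); (3, -1) → (5, -1); (-5, 3) → (-11, 3); (-3, 1) → (-5, 1)
T2 shear: y ← y + 1·x: (0, 2) → (0, 2); (4, -1) → (4, 3); (5, -1) → (5, 4); (-11, 3) → (-11, -8); (-5, 1) → (-5, -4)
T3 rotate counter-clockwise with cos θ = -8/17, sin θ = 15/17: (0, 2) → (-30/17, -16/17); (4, 3) → (-77/17, 36/17); (5, 4) → (-100/17, 43/17); (-11, -8) → (208/17, -101/17); (-5, -4) → (100/17, -43/17)

image vertices: (-30/17, -16/17), (-77/17, 36/17), (-100/17, 43/17), (208/17, -101/17), (100/17, -43/17)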